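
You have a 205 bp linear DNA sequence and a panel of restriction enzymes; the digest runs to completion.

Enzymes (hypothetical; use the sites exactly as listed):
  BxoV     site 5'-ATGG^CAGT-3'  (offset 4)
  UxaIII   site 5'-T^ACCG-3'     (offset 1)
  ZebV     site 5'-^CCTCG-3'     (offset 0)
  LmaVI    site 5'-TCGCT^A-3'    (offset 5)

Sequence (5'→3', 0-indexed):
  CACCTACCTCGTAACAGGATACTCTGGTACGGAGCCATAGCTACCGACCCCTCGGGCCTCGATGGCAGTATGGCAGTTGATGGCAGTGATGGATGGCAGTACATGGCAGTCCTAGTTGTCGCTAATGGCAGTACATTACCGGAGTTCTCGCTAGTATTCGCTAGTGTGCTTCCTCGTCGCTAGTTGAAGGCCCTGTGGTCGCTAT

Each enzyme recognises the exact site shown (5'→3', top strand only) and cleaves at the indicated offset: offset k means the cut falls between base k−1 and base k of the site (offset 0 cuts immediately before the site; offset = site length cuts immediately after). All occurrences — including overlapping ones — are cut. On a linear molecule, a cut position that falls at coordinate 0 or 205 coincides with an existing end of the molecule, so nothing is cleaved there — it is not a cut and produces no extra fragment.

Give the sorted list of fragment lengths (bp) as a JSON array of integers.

[2,5,6,7,7,8,9,9,9,10,10,10,10,13,15,17,22,36]

Site scan:
  BxoV ATGGCAGT/4: at [61, 69, 79, 92, 102, 124] ⇒ [65, 73, 83, 96, 106, 128]
  UxaIII TACCG/1: at [41, 136] ⇒ [42, 137]
  ZebV CCTCG/0: at [6, 49, 56, 171] ⇒ [6, 49, 56, 171]
  LmaVI TCGCTA/5: at [118, 147, 157, 176, 198] ⇒ [123, 152, 162, 181, 203]

All cut coordinates (distinct, sorted): [6, 42, 49, 56, 65, 73, 83, 96, 106, 123, 128, 137, 152, 162, 171, 181, 203]

Fragment lengths:
  [0,6): 6 bp
  [6,42): 36 bp
  [42,49): 7 bp
  [49,56): 7 bp
  [56,65): 9 bp
  [65,73): 8 bp
  [73,83): 10 bp
  [83,96): 13 bp
  [96,106): 10 bp
  [106,123): 17 bp
  [123,128): 5 bp
  [128,137): 9 bp
  [137,152): 15 bp
  [152,162): 10 bp
  [162,171): 9 bp
  [171,181): 10 bp
  [181,203): 22 bp
  [203,205): 2 bp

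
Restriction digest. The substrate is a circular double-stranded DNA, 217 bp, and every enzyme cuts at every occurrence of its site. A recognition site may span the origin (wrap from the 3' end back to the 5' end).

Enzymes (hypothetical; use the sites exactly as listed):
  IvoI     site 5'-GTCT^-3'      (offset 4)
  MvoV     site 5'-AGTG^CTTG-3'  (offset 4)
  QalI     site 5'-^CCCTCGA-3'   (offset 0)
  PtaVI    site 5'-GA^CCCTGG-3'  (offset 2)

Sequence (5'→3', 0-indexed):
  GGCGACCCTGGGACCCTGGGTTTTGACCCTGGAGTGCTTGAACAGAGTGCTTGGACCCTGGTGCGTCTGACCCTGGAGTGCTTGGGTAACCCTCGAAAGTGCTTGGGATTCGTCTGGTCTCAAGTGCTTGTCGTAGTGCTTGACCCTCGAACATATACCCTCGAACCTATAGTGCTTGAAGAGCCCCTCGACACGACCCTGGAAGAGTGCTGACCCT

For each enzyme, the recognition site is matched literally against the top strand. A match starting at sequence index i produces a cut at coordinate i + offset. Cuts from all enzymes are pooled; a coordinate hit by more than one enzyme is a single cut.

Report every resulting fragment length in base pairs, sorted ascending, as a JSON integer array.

[2,5,5,6,6,8,9,9,10,10,10,12,12,12,13,13,13,14,14,17,17]

Scan for sites:
  IvoI (GTCT, off=4): starts [64, 111, 116] → cuts [68, 115, 120]
  MvoV (AGTGCTTG, off=4): starts [32, 45, 76, 97, 122, 134, 170] → cuts [36, 49, 80, 101, 126, 138, 174]
  QalI (CCCTCGA, off=0): starts [89, 143, 157, 184] → cuts [89, 143, 157, 184]
  PtaVI (GACCCTGG, off=2): starts [3, 11, 24, 53, 68, 194, 211] → cuts [5, 13, 26, 55, 70, 196, 213]

All cut coordinates (distinct, sorted): [5, 13, 26, 36, 49, 55, 68, 70, 80, 89, 101, 115, 120, 126, 138, 143, 157, 174, 184, 196, 213]

Fragment lengths:
  5→13: 8 bp
  13→26: 13 bp
  26→36: 10 bp
  36→49: 13 bp
  49→55: 6 bp
  55→68: 13 bp
  68→70: 2 bp
  70→80: 10 bp
  80→89: 9 bp
  89→101: 12 bp
  101→115: 14 bp
  115→120: 5 bp
  120→126: 6 bp
  126→138: 12 bp
  138→143: 5 bp
  143→157: 14 bp
  157→174: 17 bp
  174→184: 10 bp
  184→196: 12 bp
  196→213: 17 bp
  213→5 (wrap): 217-213+5 = 9 bp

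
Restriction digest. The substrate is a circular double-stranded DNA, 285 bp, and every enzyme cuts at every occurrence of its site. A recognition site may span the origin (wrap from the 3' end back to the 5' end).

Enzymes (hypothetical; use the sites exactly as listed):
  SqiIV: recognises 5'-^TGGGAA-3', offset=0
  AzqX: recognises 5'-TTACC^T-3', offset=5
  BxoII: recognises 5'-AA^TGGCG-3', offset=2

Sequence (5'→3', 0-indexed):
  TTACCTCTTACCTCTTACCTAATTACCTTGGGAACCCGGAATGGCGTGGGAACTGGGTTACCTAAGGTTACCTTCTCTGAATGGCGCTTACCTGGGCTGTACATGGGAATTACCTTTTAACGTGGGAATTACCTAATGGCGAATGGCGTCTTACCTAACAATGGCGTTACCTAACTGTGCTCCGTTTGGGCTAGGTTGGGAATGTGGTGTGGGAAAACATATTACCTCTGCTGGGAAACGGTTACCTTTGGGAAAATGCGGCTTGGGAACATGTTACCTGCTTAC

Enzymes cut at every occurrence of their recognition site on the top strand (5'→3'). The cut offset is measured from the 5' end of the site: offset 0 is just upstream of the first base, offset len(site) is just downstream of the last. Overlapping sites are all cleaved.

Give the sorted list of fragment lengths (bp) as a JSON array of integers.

[1,2,3,5,5,6,7,7,7,8,8,9,10,10,11,11,11,11,12,12,13,13,15,15,15,16,17,25]

Scan for sites:
  SqiIV TGGGAA/0: at [28, 46, 103, 122, 196, 209, 231, 248, 263] ⇒ [28, 46, 103, 122, 196, 209, 231, 248, 263]
  AzqX TTACCT/5: at [0, 7, 14, 22, 57, 67, 87, 109, 128, 150, 166, 221, 241, 273] ⇒ [5, 12, 19, 27, 62, 72, 92, 114, 133, 155, 171, 226, 246, 278]
  BxoII AATGGCG/2: at [39, 79, 134, 141, 159] ⇒ [41, 81, 136, 143, 161]

All cut coordinates (distinct, sorted): [5, 12, 19, 27, 28, 41, 46, 62, 72, 81, 92, 103, 114, 122, 133, 136, 143, 155, 161, 171, 196, 209, 226, 231, 246, 248, 263, 278]

Fragment lengths:
  5→12: 7 bp
  12→19: 7 bp
  19→27: 8 bp
  27→28: 1 bp
  28→41: 13 bp
  41→46: 5 bp
  46→62: 16 bp
  62→72: 10 bp
  72→81: 9 bp
  81→92: 11 bp
  92→103: 11 bp
  103→114: 11 bp
  114→122: 8 bp
  122→133: 11 bp
  133→136: 3 bp
  136→143: 7 bp
  143→155: 12 bp
  155→161: 6 bp
  161→171: 10 bp
  171→196: 25 bp
  196→209: 13 bp
  209→226: 17 bp
  226→231: 5 bp
  231→246: 15 bp
  246→248: 2 bp
  248→263: 15 bp
  263→278: 15 bp
  278→5 (wrap): 285-278+5 = 12 bp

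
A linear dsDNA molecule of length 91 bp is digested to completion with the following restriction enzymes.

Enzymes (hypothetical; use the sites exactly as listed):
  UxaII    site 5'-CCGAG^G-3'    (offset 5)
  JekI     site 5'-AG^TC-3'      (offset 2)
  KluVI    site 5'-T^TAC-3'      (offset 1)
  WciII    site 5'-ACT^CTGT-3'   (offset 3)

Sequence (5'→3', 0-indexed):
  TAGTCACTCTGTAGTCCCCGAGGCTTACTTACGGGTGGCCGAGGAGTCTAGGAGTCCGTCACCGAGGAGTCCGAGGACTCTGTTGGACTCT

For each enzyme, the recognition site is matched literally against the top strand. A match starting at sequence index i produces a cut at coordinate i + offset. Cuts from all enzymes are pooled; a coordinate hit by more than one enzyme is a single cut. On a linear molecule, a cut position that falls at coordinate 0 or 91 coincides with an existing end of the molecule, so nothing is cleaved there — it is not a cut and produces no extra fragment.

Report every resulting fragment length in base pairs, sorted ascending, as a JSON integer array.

Scan for sites:
  UxaII (CCGAGG, off=5): starts [17, 38, 61, 70] → cuts [22, 43, 66, 75]
  JekI (AGTC, off=2): starts [1, 12, 44, 52, 67] → cuts [3, 14, 46, 54, 69]
  KluVI (TTAC, off=1): starts [24, 28] → cuts [25, 29]
  WciII (ACTCTGT, off=3): starts [5, 76] → cuts [8, 79]

All cut coordinates (distinct, sorted): [3, 8, 14, 22, 25, 29, 43, 46, 54, 66, 69, 75, 79]

Fragments:
  [0,3): 3 bp
  [3,8): 5 bp
  [8,14): 6 bp
  [14,22): 8 bp
  [22,25): 3 bp
  [25,29): 4 bp
  [29,43): 14 bp
  [43,46): 3 bp
  [46,54): 8 bp
  [54,66): 12 bp
  [66,69): 3 bp
  [69,75): 6 bp
  [75,79): 4 bp
  [79,91): 12 bp

[3,3,3,3,4,4,5,6,6,8,8,12,12,14]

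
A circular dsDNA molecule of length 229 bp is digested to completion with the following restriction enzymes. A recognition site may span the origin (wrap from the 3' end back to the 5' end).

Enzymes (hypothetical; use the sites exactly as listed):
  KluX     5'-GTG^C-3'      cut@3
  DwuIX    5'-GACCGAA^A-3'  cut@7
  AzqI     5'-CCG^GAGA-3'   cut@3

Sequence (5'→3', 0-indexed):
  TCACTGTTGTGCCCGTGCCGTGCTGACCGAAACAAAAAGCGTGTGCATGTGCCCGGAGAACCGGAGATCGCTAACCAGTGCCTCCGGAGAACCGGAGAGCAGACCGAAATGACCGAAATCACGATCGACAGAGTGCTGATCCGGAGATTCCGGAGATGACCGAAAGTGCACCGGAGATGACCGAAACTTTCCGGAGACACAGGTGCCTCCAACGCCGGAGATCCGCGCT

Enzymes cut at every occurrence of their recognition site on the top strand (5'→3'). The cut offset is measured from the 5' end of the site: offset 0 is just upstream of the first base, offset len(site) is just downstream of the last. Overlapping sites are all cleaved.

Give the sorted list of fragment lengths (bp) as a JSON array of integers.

[4,4,5,5,6,6,6,8,8,8,8,9,9,9,12,12,12,12,14,14,17,18,23]

Scan for sites:
  KluX GTGC/3: at [8, 14, 19, 42, 48, 77, 132, 165, 202] ⇒ [11, 17, 22, 45, 51, 80, 135, 168, 205]
  DwuIX GACCGAAA/7: at [24, 101, 110, 157, 178] ⇒ [31, 108, 117, 164, 185]
  AzqI CCGGAGA/3: at [52, 60, 83, 91, 140, 149, 170, 190, 214] ⇒ [55, 63, 86, 94, 143, 152, 173, 193, 217]

All cut coordinates (distinct, sorted): [11, 17, 22, 31, 45, 51, 55, 63, 80, 86, 94, 108, 117, 135, 143, 152, 164, 168, 173, 185, 193, 205, 217]

Fragment lengths:
  11→17: 6 bp
  17→22: 5 bp
  22→31: 9 bp
  31→45: 14 bp
  45→51: 6 bp
  51→55: 4 bp
  55→63: 8 bp
  63→80: 17 bp
  80→86: 6 bp
  86→94: 8 bp
  94→108: 14 bp
  108→117: 9 bp
  117→135: 18 bp
  135→143: 8 bp
  143→152: 9 bp
  152→164: 12 bp
  164→168: 4 bp
  168→173: 5 bp
  173→185: 12 bp
  185→193: 8 bp
  193→205: 12 bp
  205→217: 12 bp
  217→11 (wrap): 229-217+11 = 23 bp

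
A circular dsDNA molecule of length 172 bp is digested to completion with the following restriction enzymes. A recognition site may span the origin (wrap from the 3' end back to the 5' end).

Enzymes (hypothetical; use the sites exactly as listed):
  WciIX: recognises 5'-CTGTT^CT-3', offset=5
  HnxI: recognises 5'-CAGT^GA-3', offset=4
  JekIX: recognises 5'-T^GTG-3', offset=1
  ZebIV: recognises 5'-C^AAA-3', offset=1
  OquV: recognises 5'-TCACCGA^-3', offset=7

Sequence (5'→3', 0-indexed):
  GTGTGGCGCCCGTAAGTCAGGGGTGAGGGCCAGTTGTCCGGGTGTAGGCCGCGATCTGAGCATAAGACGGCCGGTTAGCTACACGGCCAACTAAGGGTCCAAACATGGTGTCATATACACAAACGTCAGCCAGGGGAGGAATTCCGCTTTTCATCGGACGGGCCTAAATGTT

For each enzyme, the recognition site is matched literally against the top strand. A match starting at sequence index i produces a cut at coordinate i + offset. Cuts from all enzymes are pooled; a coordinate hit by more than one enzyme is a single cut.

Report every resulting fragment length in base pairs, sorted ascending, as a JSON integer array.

Site scan:
  WciIX (CTGTTCT, off=5): no sites
  HnxI (CAGTGA, off=4): no sites
  JekIX (TGTG, off=1): starts [1, 171] → cuts [0, 2]
  ZebIV (CAAA, off=1): starts [99, 119] → cuts [100, 120]
  OquV (TCACCGA, off=7): no sites

All cut coordinates (distinct, sorted): [0, 2, 100, 120]

Fragments:
  0→2: 2 bp
  2→100: 98 bp
  100→120: 20 bp
  120→0 (wrap): 172-120+0 = 52 bp

[2,20,52,98]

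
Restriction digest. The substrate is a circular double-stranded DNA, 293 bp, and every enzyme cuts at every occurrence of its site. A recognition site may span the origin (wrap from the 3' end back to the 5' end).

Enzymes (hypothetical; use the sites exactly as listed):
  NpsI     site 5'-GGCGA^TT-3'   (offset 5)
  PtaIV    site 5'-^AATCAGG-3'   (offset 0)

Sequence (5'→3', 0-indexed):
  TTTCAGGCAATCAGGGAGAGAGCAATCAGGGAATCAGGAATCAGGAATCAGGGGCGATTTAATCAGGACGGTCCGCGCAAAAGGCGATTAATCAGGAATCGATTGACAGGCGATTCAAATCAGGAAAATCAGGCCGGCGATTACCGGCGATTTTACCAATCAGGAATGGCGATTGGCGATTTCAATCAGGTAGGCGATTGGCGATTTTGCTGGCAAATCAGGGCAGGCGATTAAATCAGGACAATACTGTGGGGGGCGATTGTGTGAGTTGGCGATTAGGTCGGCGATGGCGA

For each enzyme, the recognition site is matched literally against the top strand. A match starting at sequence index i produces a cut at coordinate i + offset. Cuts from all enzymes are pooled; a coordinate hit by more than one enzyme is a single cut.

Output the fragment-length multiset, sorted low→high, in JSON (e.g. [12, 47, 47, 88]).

Per-enzyme occurrences:
  NpsI (GGCGATT, off=5): starts [52, 82, 108, 135, 145, 167, 174, 192, 199, 225, 254, 270, 288] → cuts [0, 57, 87, 113, 140, 150, 172, 179, 197, 204, 230, 259, 275]
  PtaIV (AATCAGG, off=0): starts [8, 23, 31, 38, 45, 60, 89, 117, 126, 157, 183, 215, 233] → cuts [8, 23, 31, 38, 45, 60, 89, 117, 126, 157, 183, 215, 233]

All cut coordinates (distinct, sorted): [0, 8, 23, 31, 38, 45, 57, 60, 87, 89, 113, 117, 126, 140, 150, 157, 172, 179, 183, 197, 204, 215, 230, 233, 259, 275]

Fragments:
  0→8: 8 bp
  8→23: 15 bp
  23→31: 8 bp
  31→38: 7 bp
  38→45: 7 bp
  45→57: 12 bp
  57→60: 3 bp
  60→87: 27 bp
  87→89: 2 bp
  89→113: 24 bp
  113→117: 4 bp
  117→126: 9 bp
  126→140: 14 bp
  140→150: 10 bp
  150→157: 7 bp
  157→172: 15 bp
  172→179: 7 bp
  179→183: 4 bp
  183→197: 14 bp
  197→204: 7 bp
  204→215: 11 bp
  215→230: 15 bp
  230→233: 3 bp
  233→259: 26 bp
  259→275: 16 bp
  275→0 (wrap): 293-275+0 = 18 bp

[2,3,3,4,4,7,7,7,7,7,8,8,9,10,11,12,14,14,15,15,15,16,18,24,26,27]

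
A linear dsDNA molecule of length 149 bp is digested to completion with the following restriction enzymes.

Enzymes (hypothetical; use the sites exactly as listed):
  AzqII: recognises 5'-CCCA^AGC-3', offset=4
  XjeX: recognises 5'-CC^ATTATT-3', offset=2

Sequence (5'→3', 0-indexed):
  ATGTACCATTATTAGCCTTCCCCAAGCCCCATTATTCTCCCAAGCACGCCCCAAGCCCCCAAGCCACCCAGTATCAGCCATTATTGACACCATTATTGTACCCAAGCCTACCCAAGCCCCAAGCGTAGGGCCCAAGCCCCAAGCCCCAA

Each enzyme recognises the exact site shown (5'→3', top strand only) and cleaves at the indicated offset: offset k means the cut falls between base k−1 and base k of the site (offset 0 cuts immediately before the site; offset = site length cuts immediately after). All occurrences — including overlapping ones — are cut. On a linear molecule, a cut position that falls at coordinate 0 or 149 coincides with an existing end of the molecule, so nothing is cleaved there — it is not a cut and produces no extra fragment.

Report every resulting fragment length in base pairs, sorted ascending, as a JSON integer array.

Per-enzyme occurrences:
  AzqII CCCAAGC/4: at [20, 38, 49, 57, 100, 110, 117, 130, 137] ⇒ [24, 42, 53, 61, 104, 114, 121, 134, 141]
  XjeX CCATTATT/2: at [5, 28, 77, 89] ⇒ [7, 30, 79, 91]

All cut coordinates (distinct, sorted): [7, 24, 30, 42, 53, 61, 79, 91, 104, 114, 121, 134, 141]

Fragments:
  [0,7): 7 bp
  [7,24): 17 bp
  [24,30): 6 bp
  [30,42): 12 bp
  [42,53): 11 bp
  [53,61): 8 bp
  [61,79): 18 bp
  [79,91): 12 bp
  [91,104): 13 bp
  [104,114): 10 bp
  [114,121): 7 bp
  [121,134): 13 bp
  [134,141): 7 bp
  [141,149): 8 bp

[6,7,7,7,8,8,10,11,12,12,13,13,17,18]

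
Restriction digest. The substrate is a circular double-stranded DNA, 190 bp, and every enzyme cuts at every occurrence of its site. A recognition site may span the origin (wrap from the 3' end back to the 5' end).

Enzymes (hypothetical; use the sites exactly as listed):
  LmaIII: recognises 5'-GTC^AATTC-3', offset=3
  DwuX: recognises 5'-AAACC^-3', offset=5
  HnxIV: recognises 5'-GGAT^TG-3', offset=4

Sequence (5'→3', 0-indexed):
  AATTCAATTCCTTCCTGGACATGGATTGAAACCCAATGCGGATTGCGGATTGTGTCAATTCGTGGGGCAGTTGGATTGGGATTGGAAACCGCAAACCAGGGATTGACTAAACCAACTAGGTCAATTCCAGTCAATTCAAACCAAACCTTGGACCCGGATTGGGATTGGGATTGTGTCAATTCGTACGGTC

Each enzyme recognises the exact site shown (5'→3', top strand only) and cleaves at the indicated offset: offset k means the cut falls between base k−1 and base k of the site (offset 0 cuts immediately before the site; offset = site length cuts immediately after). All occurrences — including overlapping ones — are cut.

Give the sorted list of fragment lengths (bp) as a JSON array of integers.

Per-enzyme occurrences:
  LmaIII (GTCAATTC, off=3): starts [53, 119, 129, 174, 187] → cuts [0, 56, 122, 132, 177]
  DwuX (AAACC, off=5): starts [28, 85, 92, 108, 137, 142] → cuts [33, 90, 97, 113, 142, 147]
  HnxIV (GGATTG, off=4): starts [22, 39, 46, 72, 78, 99, 155, 161, 167] → cuts [26, 43, 50, 76, 82, 103, 159, 165, 171]

Pooled cuts: [0, 26, 33, 43, 50, 56, 76, 82, 90, 97, 103, 113, 122, 132, 142, 147, 159, 165, 171, 177]

Fragment lengths:
  0→26: 26 bp
  26→33: 7 bp
  33→43: 10 bp
  43→50: 7 bp
  50→56: 6 bp
  56→76: 20 bp
  76→82: 6 bp
  82→90: 8 bp
  90→97: 7 bp
  97→103: 6 bp
  103→113: 10 bp
  113→122: 9 bp
  122→132: 10 bp
  132→142: 10 bp
  142→147: 5 bp
  147→159: 12 bp
  159→165: 6 bp
  165→171: 6 bp
  171→177: 6 bp
  177→0 (wrap): 190-177+0 = 13 bp

[5,6,6,6,6,6,6,7,7,7,8,9,10,10,10,10,12,13,20,26]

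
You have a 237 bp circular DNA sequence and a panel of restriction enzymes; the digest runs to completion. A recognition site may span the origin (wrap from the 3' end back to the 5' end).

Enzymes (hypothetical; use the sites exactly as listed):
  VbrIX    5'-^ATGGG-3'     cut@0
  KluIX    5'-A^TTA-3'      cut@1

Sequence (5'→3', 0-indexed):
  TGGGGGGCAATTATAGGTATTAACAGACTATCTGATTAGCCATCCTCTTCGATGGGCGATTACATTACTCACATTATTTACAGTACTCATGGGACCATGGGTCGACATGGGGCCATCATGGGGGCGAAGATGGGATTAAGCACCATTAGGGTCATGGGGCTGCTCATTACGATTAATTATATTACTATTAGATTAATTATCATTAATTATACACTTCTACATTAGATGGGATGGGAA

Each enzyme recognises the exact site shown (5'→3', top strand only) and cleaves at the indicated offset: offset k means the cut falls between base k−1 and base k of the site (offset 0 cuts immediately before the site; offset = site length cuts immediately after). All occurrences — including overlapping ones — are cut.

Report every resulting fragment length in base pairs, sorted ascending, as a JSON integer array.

[4,4,4,4,5,5,5,5,6,6,6,6,6,8,8,8,9,9,10,10,11,11,12,13,15,15,16,16]

Site scan:
  VbrIX (ATGGG, off=0): starts [51, 88, 96, 106, 117, 129, 153, 225, 230, 236] → cuts [51, 88, 96, 106, 117, 129, 153, 225, 230, 236]
  KluIX (ATTA, off=1): starts [9, 18, 34, 58, 63, 72, 134, 144, 165, 171, 175, 180, 186, 191, 195, 201, 205, 220] → cuts [10, 19, 35, 59, 64, 73, 135, 145, 166, 172, 176, 181, 187, 192, 196, 202, 206, 221]

All cut coordinates (distinct, sorted): [10, 19, 35, 51, 59, 64, 73, 88, 96, 106, 117, 129, 135, 145, 153, 166, 172, 176, 181, 187, 192, 196, 202, 206, 221, 225, 230, 236]

Fragment lengths:
  10→19: 9 bp
  19→35: 16 bp
  35→51: 16 bp
  51→59: 8 bp
  59→64: 5 bp
  64→73: 9 bp
  73→88: 15 bp
  88→96: 8 bp
  96→106: 10 bp
  106→117: 11 bp
  117→129: 12 bp
  129→135: 6 bp
  135→145: 10 bp
  145→153: 8 bp
  153→166: 13 bp
  166→172: 6 bp
  172→176: 4 bp
  176→181: 5 bp
  181→187: 6 bp
  187→192: 5 bp
  192→196: 4 bp
  196→202: 6 bp
  202→206: 4 bp
  206→221: 15 bp
  221→225: 4 bp
  225→230: 5 bp
  230→236: 6 bp
  236→10 (wrap): 237-236+10 = 11 bp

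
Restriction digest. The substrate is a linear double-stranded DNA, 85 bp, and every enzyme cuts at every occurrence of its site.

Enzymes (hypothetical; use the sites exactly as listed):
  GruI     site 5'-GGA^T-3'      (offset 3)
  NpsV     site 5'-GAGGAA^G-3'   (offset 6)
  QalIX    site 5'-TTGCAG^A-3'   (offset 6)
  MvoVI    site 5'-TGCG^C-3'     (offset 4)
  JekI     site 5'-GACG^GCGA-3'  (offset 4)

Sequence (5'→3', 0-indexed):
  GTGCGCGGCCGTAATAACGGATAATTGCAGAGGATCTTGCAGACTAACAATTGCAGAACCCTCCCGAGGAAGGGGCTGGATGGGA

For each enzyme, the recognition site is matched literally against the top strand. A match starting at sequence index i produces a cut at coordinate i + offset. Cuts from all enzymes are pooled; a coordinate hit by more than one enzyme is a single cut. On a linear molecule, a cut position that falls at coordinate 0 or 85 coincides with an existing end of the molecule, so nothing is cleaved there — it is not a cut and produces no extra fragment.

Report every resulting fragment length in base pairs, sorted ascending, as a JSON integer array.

Scan for sites:
  GruI GGAT/3: at [18, 31, 77] ⇒ [21, 34, 80]
  NpsV GAGGAAG/6: at [65] ⇒ [71]
  QalIX TTGCAGA/6: at [24, 36, 50] ⇒ [30, 42, 56]
  MvoVI TGCGC/4: at [1] ⇒ [5]
  JekI (GACGGCGA, off=4): no sites

Pooled cuts: [5, 21, 30, 34, 42, 56, 71, 80]

Fragment lengths:
  [0,5): 5 bp
  [5,21): 16 bp
  [21,30): 9 bp
  [30,34): 4 bp
  [34,42): 8 bp
  [42,56): 14 bp
  [56,71): 15 bp
  [71,80): 9 bp
  [80,85): 5 bp

[4,5,5,8,9,9,14,15,16]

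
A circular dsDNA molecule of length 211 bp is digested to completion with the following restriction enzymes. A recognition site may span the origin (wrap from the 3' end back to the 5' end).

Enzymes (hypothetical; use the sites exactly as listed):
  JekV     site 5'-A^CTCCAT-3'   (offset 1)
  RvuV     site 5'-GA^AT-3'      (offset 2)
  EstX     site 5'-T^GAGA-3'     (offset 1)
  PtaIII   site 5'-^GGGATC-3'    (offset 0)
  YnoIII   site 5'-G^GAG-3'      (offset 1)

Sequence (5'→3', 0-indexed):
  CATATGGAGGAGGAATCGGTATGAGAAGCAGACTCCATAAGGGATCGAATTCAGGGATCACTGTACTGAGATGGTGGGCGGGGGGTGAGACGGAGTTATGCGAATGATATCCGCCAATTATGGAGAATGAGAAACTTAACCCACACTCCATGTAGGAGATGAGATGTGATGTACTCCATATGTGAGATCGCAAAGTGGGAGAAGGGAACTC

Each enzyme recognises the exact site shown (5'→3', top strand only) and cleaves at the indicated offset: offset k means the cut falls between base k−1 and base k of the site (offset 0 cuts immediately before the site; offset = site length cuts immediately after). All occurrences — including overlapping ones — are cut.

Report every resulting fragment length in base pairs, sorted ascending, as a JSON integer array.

Site scan:
  JekV ACTCCAT/1: at [31, 144, 172, 207] ⇒ [32, 145, 173, 208]
  RvuV GAAT/2: at [12, 46, 101, 124] ⇒ [14, 48, 103, 126]
  EstX TGAGA/1: at [21, 66, 85, 127, 159, 182] ⇒ [22, 67, 86, 128, 160, 183]
  PtaIII GGGATC/0: at [40, 53] ⇒ [40, 53]
  YnoIII GGAG/1: at [5, 8, 91, 121, 154, 197] ⇒ [6, 9, 92, 122, 155, 198]

Pooled cuts: [6, 9, 14, 22, 32, 40, 48, 53, 67, 86, 92, 103, 122, 126, 128, 145, 155, 160, 173, 183, 198, 208]

Fragment lengths:
  6→9: 3 bp
  9→14: 5 bp
  14→22: 8 bp
  22→32: 10 bp
  32→40: 8 bp
  40→48: 8 bp
  48→53: 5 bp
  53→67: 14 bp
  67→86: 19 bp
  86→92: 6 bp
  92→103: 11 bp
  103→122: 19 bp
  122→126: 4 bp
  126→128: 2 bp
  128→145: 17 bp
  145→155: 10 bp
  155→160: 5 bp
  160→173: 13 bp
  173→183: 10 bp
  183→198: 15 bp
  198→208: 10 bp
  208→6 (wrap): 211-208+6 = 9 bp

[2,3,4,5,5,5,6,8,8,8,9,10,10,10,10,11,13,14,15,17,19,19]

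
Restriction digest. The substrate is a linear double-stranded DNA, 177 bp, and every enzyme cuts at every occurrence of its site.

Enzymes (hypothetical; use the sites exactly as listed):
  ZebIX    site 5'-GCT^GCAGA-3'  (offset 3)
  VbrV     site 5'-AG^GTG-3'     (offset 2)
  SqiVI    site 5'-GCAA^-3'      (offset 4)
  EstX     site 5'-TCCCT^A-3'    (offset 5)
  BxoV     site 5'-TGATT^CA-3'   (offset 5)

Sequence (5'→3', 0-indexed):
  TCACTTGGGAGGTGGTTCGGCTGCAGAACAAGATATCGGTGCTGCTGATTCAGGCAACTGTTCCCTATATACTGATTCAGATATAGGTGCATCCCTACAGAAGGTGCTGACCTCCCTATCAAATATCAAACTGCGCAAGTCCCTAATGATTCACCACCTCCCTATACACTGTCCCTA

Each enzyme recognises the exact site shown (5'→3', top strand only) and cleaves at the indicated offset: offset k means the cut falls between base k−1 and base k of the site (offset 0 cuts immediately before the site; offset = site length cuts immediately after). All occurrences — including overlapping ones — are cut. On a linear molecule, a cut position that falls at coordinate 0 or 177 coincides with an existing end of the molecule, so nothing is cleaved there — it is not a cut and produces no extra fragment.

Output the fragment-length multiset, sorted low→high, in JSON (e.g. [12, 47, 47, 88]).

[1,6,7,7,7,9,9,10,11,11,11,12,13,14,21,28]

Site scan:
  ZebIX (GCTGCAGA, off=3): starts [19] → cuts [22]
  VbrV (AGGTG, off=2): starts [9, 84, 101] → cuts [11, 86, 103]
  SqiVI (GCAA, off=4): starts [53, 134] → cuts [57, 138]
  EstX (TCCCTA, off=5): starts [61, 91, 112, 139, 158, 171] → cuts [66, 96, 117, 144, 163, 176]
  BxoV (TGATTCA, off=5): starts [45, 72, 146] → cuts [50, 77, 151]

Pooled cuts: [11, 22, 50, 57, 66, 77, 86, 96, 103, 117, 138, 144, 151, 163, 176]

Fragment lengths:
  [0,11): 11 bp
  [11,22): 11 bp
  [22,50): 28 bp
  [50,57): 7 bp
  [57,66): 9 bp
  [66,77): 11 bp
  [77,86): 9 bp
  [86,96): 10 bp
  [96,103): 7 bp
  [103,117): 14 bp
  [117,138): 21 bp
  [138,144): 6 bp
  [144,151): 7 bp
  [151,163): 12 bp
  [163,176): 13 bp
  [176,177): 1 bp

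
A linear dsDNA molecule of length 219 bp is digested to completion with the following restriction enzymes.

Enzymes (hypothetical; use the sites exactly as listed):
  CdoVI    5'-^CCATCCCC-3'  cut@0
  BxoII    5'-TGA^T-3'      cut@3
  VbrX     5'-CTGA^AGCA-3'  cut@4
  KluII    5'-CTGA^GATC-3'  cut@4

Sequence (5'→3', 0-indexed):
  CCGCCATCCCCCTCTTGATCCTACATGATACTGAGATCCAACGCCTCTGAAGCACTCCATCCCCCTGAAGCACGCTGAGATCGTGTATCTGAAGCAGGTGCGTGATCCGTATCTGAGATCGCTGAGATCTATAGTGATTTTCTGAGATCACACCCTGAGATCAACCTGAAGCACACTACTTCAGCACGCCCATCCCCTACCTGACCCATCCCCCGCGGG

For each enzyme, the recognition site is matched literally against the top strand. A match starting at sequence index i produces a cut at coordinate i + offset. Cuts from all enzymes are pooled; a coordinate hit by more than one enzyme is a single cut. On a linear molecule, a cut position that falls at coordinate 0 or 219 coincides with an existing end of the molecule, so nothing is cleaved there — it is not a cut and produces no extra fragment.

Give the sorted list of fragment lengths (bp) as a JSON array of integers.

Scan for sites:
  CdoVI CCATCCCC/0: at [3, 56, 189, 205] ⇒ [3, 56, 189, 205]
  BxoII TGAT/3: at [15, 25, 102, 134] ⇒ [18, 28, 105, 137]
  VbrX CTGAAGCA/4: at [46, 64, 88, 165] ⇒ [50, 68, 92, 169]
  KluII CTGAGATC/4: at [30, 74, 112, 121, 141, 154] ⇒ [34, 78, 116, 125, 145, 158]

All cut coordinates (distinct, sorted): [3, 18, 28, 34, 50, 56, 68, 78, 92, 105, 116, 125, 137, 145, 158, 169, 189, 205]

Fragments:
  [0,3): 3 bp
  [3,18): 15 bp
  [18,28): 10 bp
  [28,34): 6 bp
  [34,50): 16 bp
  [50,56): 6 bp
  [56,68): 12 bp
  [68,78): 10 bp
  [78,92): 14 bp
  [92,105): 13 bp
  [105,116): 11 bp
  [116,125): 9 bp
  [125,137): 12 bp
  [137,145): 8 bp
  [145,158): 13 bp
  [158,169): 11 bp
  [169,189): 20 bp
  [189,205): 16 bp
  [205,219): 14 bp

[3,6,6,8,9,10,10,11,11,12,12,13,13,14,14,15,16,16,20]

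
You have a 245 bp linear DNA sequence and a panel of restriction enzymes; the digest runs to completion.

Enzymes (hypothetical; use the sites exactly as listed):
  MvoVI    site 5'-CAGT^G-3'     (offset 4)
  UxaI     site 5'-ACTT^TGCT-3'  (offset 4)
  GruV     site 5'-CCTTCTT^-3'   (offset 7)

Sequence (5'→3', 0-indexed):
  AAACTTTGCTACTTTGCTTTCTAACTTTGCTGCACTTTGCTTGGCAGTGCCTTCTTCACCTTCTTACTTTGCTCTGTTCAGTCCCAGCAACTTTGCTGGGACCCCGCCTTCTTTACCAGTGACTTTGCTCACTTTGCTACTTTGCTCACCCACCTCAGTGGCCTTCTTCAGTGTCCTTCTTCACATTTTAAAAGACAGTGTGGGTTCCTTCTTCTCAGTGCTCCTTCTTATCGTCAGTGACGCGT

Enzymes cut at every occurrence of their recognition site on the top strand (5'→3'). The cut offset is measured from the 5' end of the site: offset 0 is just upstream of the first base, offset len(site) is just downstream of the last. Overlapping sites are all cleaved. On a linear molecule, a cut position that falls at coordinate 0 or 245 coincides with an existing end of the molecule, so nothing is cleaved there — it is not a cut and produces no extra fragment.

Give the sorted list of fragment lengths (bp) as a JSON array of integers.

Site scan:
  MvoVI (CAGTG, off=4): starts [44, 116, 155, 168, 195, 215, 234] → cuts [48, 120, 159, 172, 199, 219, 238]
  UxaI (ACTTTGCT, off=4): starts [2, 10, 23, 33, 65, 89, 121, 130, 138] → cuts [6, 14, 27, 37, 69, 93, 125, 134, 142]
  GruV (CCTTCTT, off=7): starts [49, 58, 106, 161, 174, 206, 222] → cuts [56, 65, 113, 168, 181, 213, 229]

All cut coordinates (distinct, sorted): [6, 14, 27, 37, 48, 56, 65, 69, 93, 113, 120, 125, 134, 142, 159, 168, 172, 181, 199, 213, 219, 229, 238]

Fragments:
  [0,6): 6 bp
  [6,14): 8 bp
  [14,27): 13 bp
  [27,37): 10 bp
  [37,48): 11 bp
  [48,56): 8 bp
  [56,65): 9 bp
  [65,69): 4 bp
  [69,93): 24 bp
  [93,113): 20 bp
  [113,120): 7 bp
  [120,125): 5 bp
  [125,134): 9 bp
  [134,142): 8 bp
  [142,159): 17 bp
  [159,168): 9 bp
  [168,172): 4 bp
  [172,181): 9 bp
  [181,199): 18 bp
  [199,213): 14 bp
  [213,219): 6 bp
  [219,229): 10 bp
  [229,238): 9 bp
  [238,245): 7 bp

[4,4,5,6,6,7,7,8,8,8,9,9,9,9,9,10,10,11,13,14,17,18,20,24]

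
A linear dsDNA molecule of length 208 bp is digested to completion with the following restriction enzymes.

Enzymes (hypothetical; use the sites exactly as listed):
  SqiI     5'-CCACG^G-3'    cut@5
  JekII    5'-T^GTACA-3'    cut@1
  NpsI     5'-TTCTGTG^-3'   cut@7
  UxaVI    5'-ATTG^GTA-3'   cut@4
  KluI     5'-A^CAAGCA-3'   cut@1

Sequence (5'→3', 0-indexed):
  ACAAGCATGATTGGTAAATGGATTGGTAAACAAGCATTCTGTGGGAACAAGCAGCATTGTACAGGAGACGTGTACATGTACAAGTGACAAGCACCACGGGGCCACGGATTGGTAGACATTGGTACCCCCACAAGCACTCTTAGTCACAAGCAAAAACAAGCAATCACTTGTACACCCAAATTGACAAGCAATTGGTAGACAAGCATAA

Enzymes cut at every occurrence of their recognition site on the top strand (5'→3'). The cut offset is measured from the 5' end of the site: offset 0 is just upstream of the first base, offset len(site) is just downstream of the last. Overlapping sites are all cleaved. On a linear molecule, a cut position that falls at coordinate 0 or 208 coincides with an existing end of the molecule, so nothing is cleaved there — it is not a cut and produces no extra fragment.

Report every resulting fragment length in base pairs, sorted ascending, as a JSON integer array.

[1,4,5,5,5,6,8,9,9,10,10,10,10,11,11,12,12,13,13,13,15,16]

Scan for sites:
  SqiI (CCACGG, off=5): starts [93, 101] → cuts [98, 106]
  JekII (TGTACA, off=1): starts [57, 70, 76, 168] → cuts [58, 71, 77, 169]
  NpsI (TTCTGTG, off=7): starts [36] → cuts [43]
  UxaVI (ATTGGTA, off=4): starts [9, 21, 107, 117, 190] → cuts [13, 25, 111, 121, 194]
  KluI (ACAAGCA, off=1): starts [0, 29, 46, 86, 129, 145, 155, 183, 198] → cuts [1, 30, 47, 87, 130, 146, 156, 184, 199]

Pooled cuts: [1, 13, 25, 30, 43, 47, 58, 71, 77, 87, 98, 106, 111, 121, 130, 146, 156, 169, 184, 194, 199]

Fragments:
  [0,1): 1 bp
  [1,13): 12 bp
  [13,25): 12 bp
  [25,30): 5 bp
  [30,43): 13 bp
  [43,47): 4 bp
  [47,58): 11 bp
  [58,71): 13 bp
  [71,77): 6 bp
  [77,87): 10 bp
  [87,98): 11 bp
  [98,106): 8 bp
  [106,111): 5 bp
  [111,121): 10 bp
  [121,130): 9 bp
  [130,146): 16 bp
  [146,156): 10 bp
  [156,169): 13 bp
  [169,184): 15 bp
  [184,194): 10 bp
  [194,199): 5 bp
  [199,208): 9 bp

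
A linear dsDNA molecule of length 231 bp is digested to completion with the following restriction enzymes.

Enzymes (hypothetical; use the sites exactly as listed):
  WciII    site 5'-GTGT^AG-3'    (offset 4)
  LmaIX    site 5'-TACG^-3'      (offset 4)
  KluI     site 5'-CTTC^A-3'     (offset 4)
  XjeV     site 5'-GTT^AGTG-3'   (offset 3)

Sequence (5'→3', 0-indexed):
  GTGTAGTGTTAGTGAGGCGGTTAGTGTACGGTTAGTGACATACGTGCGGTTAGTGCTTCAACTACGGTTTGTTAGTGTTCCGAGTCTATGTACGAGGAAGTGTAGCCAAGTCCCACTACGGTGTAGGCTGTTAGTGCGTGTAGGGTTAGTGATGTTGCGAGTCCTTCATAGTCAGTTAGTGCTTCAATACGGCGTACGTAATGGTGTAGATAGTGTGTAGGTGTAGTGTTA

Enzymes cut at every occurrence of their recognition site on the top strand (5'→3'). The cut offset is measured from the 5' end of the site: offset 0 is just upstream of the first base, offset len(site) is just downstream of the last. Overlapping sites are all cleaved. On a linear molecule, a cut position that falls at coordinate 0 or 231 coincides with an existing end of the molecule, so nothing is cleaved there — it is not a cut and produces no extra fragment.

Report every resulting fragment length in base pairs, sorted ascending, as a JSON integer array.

Per-enzyme occurrences:
  WciII (GTGTAG, off=4): starts [0, 99, 120, 137, 203, 214, 220] → cuts [4, 103, 124, 141, 207, 218, 224]
  LmaIX (TACG, off=4): starts [26, 40, 62, 90, 116, 187, 194] → cuts [30, 44, 66, 94, 120, 191, 198]
  KluI (CTTCA, off=4): starts [55, 163, 181] → cuts [59, 167, 185]
  XjeV (GTTAGTG, off=3): starts [7, 19, 30, 48, 70, 129, 144, 174] → cuts [10, 22, 33, 51, 73, 132, 147, 177]

Pooled cuts: [4, 10, 22, 30, 33, 44, 51, 59, 66, 73, 94, 103, 120, 124, 132, 141, 147, 167, 177, 185, 191, 198, 207, 218, 224]

Fragments:
  [0,4): 4 bp
  [4,10): 6 bp
  [10,22): 12 bp
  [22,30): 8 bp
  [30,33): 3 bp
  [33,44): 11 bp
  [44,51): 7 bp
  [51,59): 8 bp
  [59,66): 7 bp
  [66,73): 7 bp
  [73,94): 21 bp
  [94,103): 9 bp
  [103,120): 17 bp
  [120,124): 4 bp
  [124,132): 8 bp
  [132,141): 9 bp
  [141,147): 6 bp
  [147,167): 20 bp
  [167,177): 10 bp
  [177,185): 8 bp
  [185,191): 6 bp
  [191,198): 7 bp
  [198,207): 9 bp
  [207,218): 11 bp
  [218,224): 6 bp
  [224,231): 7 bp

[3,4,4,6,6,6,6,7,7,7,7,7,8,8,8,8,9,9,9,10,11,11,12,17,20,21]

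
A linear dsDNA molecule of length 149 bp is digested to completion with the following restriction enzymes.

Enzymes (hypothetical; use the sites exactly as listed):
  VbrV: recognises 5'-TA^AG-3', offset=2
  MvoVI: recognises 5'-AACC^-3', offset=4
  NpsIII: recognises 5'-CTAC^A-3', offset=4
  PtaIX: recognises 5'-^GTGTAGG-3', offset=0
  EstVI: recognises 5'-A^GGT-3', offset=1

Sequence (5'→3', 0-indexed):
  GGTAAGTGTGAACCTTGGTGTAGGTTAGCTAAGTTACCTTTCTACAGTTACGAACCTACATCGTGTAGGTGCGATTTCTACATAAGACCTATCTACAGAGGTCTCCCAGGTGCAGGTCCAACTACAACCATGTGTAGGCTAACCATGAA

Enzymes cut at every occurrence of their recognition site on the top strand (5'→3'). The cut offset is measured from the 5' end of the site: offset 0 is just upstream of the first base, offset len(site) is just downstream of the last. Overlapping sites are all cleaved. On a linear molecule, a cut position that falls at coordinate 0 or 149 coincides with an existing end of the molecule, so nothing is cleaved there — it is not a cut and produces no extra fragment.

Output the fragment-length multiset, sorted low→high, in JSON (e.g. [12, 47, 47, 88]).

[2,3,3,3,3,3,4,4,5,5,5,6,9,9,10,11,11,12,13,14,14]

Scan for sites:
  VbrV (TAAG, off=2): starts [2, 29, 82] → cuts [4, 31, 84]
  MvoVI (AACC, off=4): starts [10, 52, 125, 140] → cuts [14, 56, 129, 144]
  NpsIII (CTACA, off=4): starts [41, 55, 77, 92, 121] → cuts [45, 59, 81, 96, 125]
  PtaIX (GTGTAGG, off=0): starts [17, 62, 131] → cuts [17, 62, 131]
  EstVI (AGGT, off=1): starts [21, 66, 98, 107, 113] → cuts [22, 67, 99, 108, 114]

All cut coordinates (distinct, sorted): [4, 14, 17, 22, 31, 45, 56, 59, 62, 67, 81, 84, 96, 99, 108, 114, 125, 129, 131, 144]

Fragment lengths:
  [0,4): 4 bp
  [4,14): 10 bp
  [14,17): 3 bp
  [17,22): 5 bp
  [22,31): 9 bp
  [31,45): 14 bp
  [45,56): 11 bp
  [56,59): 3 bp
  [59,62): 3 bp
  [62,67): 5 bp
  [67,81): 14 bp
  [81,84): 3 bp
  [84,96): 12 bp
  [96,99): 3 bp
  [99,108): 9 bp
  [108,114): 6 bp
  [114,125): 11 bp
  [125,129): 4 bp
  [129,131): 2 bp
  [131,144): 13 bp
  [144,149): 5 bp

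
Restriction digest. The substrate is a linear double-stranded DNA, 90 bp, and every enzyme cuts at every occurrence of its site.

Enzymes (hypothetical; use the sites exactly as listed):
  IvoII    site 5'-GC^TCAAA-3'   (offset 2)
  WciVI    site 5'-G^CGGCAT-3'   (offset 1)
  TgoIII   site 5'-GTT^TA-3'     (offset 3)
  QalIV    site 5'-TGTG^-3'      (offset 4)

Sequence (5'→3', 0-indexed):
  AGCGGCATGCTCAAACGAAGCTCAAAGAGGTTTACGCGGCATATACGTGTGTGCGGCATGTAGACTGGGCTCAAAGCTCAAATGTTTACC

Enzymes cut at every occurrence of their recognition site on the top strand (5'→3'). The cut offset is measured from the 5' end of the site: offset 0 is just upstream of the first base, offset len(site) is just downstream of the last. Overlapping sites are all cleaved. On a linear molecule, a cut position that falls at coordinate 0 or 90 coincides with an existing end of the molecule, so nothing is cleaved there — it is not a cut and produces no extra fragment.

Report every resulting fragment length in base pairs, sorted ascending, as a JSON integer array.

[2,2,4,4,7,8,9,11,11,15,17]

Per-enzyme occurrences:
  IvoII GCTCAAA/2: at [8, 19, 68, 75] ⇒ [10, 21, 70, 77]
  WciVI GCGGCAT/1: at [1, 35, 52] ⇒ [2, 36, 53]
  TgoIII GTTTA/3: at [29, 83] ⇒ [32, 86]
  QalIV TGTG/4: at [47, 49] ⇒ [51, 53]

All cut coordinates (distinct, sorted): [2, 10, 21, 32, 36, 51, 53, 70, 77, 86]

Fragments:
  [0,2): 2 bp
  [2,10): 8 bp
  [10,21): 11 bp
  [21,32): 11 bp
  [32,36): 4 bp
  [36,51): 15 bp
  [51,53): 2 bp
  [53,70): 17 bp
  [70,77): 7 bp
  [77,86): 9 bp
  [86,90): 4 bp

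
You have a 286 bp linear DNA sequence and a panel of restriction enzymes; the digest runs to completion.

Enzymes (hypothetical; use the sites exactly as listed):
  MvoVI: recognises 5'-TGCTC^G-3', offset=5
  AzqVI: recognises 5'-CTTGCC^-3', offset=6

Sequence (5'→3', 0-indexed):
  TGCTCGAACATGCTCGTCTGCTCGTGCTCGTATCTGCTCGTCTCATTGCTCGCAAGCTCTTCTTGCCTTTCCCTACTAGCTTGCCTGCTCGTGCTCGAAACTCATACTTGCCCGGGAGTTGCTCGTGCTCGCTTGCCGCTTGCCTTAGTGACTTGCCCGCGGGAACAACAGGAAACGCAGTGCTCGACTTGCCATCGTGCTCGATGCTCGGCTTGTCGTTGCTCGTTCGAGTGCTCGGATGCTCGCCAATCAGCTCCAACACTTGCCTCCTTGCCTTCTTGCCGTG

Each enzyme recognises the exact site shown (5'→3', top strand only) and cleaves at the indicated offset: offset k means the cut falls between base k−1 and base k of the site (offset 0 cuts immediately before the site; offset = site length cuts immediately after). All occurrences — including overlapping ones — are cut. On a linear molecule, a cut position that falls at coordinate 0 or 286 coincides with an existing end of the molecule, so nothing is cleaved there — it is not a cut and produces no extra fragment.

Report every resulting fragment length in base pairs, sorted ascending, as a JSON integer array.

Scan for sites:
  MvoVI (TGCTCG, off=5): starts [0, 10, 18, 24, 34, 46, 85, 91, 119, 125, 180, 197, 204, 219, 231, 239] → cuts [5, 15, 23, 29, 39, 51, 90, 96, 124, 130, 185, 202, 209, 224, 236, 244]
  AzqVI (CTTGCC, off=6): starts [61, 79, 106, 131, 138, 151, 187, 261, 269, 277] → cuts [67, 85, 112, 137, 144, 157, 193, 267, 275, 283]

All cut coordinates (distinct, sorted): [5, 15, 23, 29, 39, 51, 67, 85, 90, 96, 112, 124, 130, 137, 144, 157, 185, 193, 202, 209, 224, 236, 244, 267, 275, 283]

Fragment lengths:
  [0,5): 5 bp
  [5,15): 10 bp
  [15,23): 8 bp
  [23,29): 6 bp
  [29,39): 10 bp
  [39,51): 12 bp
  [51,67): 16 bp
  [67,85): 18 bp
  [85,90): 5 bp
  [90,96): 6 bp
  [96,112): 16 bp
  [112,124): 12 bp
  [124,130): 6 bp
  [130,137): 7 bp
  [137,144): 7 bp
  [144,157): 13 bp
  [157,185): 28 bp
  [185,193): 8 bp
  [193,202): 9 bp
  [202,209): 7 bp
  [209,224): 15 bp
  [224,236): 12 bp
  [236,244): 8 bp
  [244,267): 23 bp
  [267,275): 8 bp
  [275,283): 8 bp
  [283,286): 3 bp

[3,5,5,6,6,6,7,7,7,8,8,8,8,8,9,10,10,12,12,12,13,15,16,16,18,23,28]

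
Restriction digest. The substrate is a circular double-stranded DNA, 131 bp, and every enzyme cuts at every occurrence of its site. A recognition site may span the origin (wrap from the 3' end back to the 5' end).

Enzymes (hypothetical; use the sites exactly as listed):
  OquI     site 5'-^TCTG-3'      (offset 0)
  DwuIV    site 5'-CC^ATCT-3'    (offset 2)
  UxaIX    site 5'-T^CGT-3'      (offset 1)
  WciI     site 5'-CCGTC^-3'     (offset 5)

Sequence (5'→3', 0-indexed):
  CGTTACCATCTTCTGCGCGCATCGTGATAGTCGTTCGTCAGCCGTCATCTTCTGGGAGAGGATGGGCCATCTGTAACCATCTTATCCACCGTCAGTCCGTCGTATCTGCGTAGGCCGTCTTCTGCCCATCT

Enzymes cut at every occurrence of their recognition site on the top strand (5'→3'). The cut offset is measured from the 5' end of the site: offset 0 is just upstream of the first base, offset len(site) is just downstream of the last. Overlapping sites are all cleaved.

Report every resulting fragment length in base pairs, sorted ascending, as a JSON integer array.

Site scan:
  OquI TCTG/0: at [11, 50, 69, 104, 120] ⇒ [11, 50, 69, 104, 120]
  DwuIV CCATCT/2: at [5, 66, 76, 125] ⇒ [7, 68, 78, 127]
  UxaIX TCGT/1: at [21, 30, 34, 99, 130] ⇒ [0, 22, 31, 35, 100]
  WciI CCGTC/5: at [41, 88, 96, 114] ⇒ [46, 93, 101, 119]

Pooled cuts: [0, 7, 11, 22, 31, 35, 46, 50, 68, 69, 78, 93, 100, 101, 104, 119, 120, 127]

Fragment lengths:
  0→7: 7 bp
  7→11: 4 bp
  11→22: 11 bp
  22→31: 9 bp
  31→35: 4 bp
  35→46: 11 bp
  46→50: 4 bp
  50→68: 18 bp
  68→69: 1 bp
  69→78: 9 bp
  78→93: 15 bp
  93→100: 7 bp
  100→101: 1 bp
  101→104: 3 bp
  104→119: 15 bp
  119→120: 1 bp
  120→127: 7 bp
  127→0 (wrap): 131-127+0 = 4 bp

[1,1,1,3,4,4,4,4,7,7,7,9,9,11,11,15,15,18]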